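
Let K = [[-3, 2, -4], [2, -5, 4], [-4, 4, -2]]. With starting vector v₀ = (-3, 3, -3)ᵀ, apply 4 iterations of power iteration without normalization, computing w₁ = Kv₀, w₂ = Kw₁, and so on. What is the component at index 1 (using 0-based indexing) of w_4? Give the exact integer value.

w1 = Kv₀ = (27, -33, 30)
w2 = Kw1 = (-267, 339, -300)
w3 = Kw2 = (2679, -3429, 3024)
w4 = Kw3 = (-26991, 34599, -30480)
The requested component of w4 is 34599.

34599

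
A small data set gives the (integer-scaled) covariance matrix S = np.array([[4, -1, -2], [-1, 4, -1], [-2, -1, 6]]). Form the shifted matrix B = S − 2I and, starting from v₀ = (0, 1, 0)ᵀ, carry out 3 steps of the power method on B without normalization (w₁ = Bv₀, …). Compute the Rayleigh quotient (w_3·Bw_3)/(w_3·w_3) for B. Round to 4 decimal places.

B = S − 2I has rows (2, -1, -2); (-1, 2, -1); (-2, -1, 4)
w1 = Bv₀ = (2·0 + (-1)·1 + (-2)·0; (-1)·0 + 2·1 + (-1)·0; (-2)·0 + (-1)·1 + 4·0) = (-1, 2, -1)
w2 = Bw1 = (2·(-1) + (-1)·2 + (-2)·(-1); (-1)·(-1) + 2·2 + (-1)·(-1); (-2)·(-1) + (-1)·2 + 4·(-1)) = (-2, 6, -4)
w3 = Bw2 = (-2, 18, -18)
Bw3 = (14, 56, -86)
w3·Bw3 = 2528; w3·w3 = 652; μ ≈ 2528/652 = 3.8773

μ ≈ 3.8773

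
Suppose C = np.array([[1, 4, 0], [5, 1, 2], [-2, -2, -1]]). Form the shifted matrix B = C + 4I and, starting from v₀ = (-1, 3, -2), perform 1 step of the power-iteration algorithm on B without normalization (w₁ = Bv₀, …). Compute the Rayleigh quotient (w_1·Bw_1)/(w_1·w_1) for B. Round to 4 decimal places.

μ ≈ 6.7189

B = C + 4I has rows (5, 4, 0); (5, 5, 2); (-2, -2, 3)
w1 = Bv₀ = (7, 6, -10)
Bw1 = (59, 45, -56)
w1·Bw1 = 1243; w1·w1 = 185; μ ≈ 1243/185 = 6.7189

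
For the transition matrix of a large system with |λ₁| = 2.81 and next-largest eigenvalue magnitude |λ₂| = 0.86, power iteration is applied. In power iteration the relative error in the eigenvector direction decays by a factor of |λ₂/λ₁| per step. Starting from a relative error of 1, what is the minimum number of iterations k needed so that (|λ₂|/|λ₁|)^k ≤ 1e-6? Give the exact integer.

12

|λ₂/λ₁| = 0.86/2.81 = 0.30605
Need k ≥ ln(1e-6) / ln(0.30605) = -13.8155 / -1.1840 ≈ 11.668
Smallest integer k satisfying the bound: 12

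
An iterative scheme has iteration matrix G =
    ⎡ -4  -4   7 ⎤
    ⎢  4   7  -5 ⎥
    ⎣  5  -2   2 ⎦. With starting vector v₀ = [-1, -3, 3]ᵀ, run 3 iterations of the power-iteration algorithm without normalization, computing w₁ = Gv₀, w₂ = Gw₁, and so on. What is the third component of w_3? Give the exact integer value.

w1 = Gv₀ = ((-4)·(-1) + (-4)·(-3) + 7·3; 4·(-1) + 7·(-3) + (-5)·3; 5·(-1) + (-2)·(-3) + 2·3) = (37, -40, 7)
w2 = Gw1 = ((-4)·37 + (-4)·(-40) + 7·7; 4·37 + 7·(-40) + (-5)·7; 5·37 + (-2)·(-40) + 2·7) = (61, -167, 279)
w3 = Gw2 = (2377, -2320, 1197)
The requested component of w3 is 1197.

1197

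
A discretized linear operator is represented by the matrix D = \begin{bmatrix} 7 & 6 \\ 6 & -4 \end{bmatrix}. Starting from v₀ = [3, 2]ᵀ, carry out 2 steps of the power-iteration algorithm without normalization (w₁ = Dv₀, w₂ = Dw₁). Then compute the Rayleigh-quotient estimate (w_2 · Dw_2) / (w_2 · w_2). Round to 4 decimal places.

w1 = Dv₀ = (7·3 + 6·2; 6·3 + (-4)·2) = (33, 10)
w2 = Dw1 = (7·33 + 6·10; 6·33 + (-4)·10) = (291, 158)
Dw2 = (2985, 1114)
w2·Dw2 = 291·2985 + 158·1114 = 1044647; w2·w2 = 291·291 + 158·158 = 109645
λ ≈ 1044647/109645 = 9.5275

λ ≈ 9.5275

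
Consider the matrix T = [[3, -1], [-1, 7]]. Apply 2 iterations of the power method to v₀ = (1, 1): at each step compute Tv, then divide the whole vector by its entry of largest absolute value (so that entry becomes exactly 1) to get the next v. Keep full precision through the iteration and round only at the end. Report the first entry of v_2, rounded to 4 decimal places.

0.0000

Tv0 = (2.00000, 6.00000); divide by 6.00000 → v1 = (0.33333, 1.00000)
Tv1 = (0.00000, 6.66667); divide by 6.66667 → v2 = (0.00000, 1.00000)
Requested entry of v2: 0/40 = 0.0000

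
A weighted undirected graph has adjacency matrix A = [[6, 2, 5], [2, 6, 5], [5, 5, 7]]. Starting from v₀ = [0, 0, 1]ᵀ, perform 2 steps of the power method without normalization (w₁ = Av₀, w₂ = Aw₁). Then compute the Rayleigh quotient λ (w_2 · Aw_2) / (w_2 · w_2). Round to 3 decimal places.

λ ≈ 14.589

w1 = Av₀ = (5, 5, 7)
w2 = Aw1 = (75, 75, 99)
Aw2 = (1095, 1095, 1443)
w2·Aw2 = 75·1095 + 75·1095 + 99·1443 = 307107; w2·w2 = 75·75 + 75·75 + 99·99 = 21051
λ ≈ 307107/21051 = 14.589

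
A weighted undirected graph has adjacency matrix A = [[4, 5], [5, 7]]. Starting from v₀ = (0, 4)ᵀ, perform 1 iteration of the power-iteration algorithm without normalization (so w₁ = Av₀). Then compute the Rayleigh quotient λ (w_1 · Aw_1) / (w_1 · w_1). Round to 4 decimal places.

w1 = Av₀ = (4·0 + 5·4; 5·0 + 7·4) = (20, 28)
Aw1 = (220, 296)
w1·Aw1 = 20·220 + 28·296 = 12688; w1·w1 = 20·20 + 28·28 = 1184
λ ≈ 12688/1184 = 10.7162

10.7162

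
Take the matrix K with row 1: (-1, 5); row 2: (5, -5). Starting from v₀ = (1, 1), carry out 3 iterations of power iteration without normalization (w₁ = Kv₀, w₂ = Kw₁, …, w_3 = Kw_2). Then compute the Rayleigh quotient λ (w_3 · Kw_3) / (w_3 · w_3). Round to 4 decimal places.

λ ≈ -8.2335

w1 = Kv₀ = ((-1)·1 + 5·1; 5·1 + (-5)·1) = (4, 0)
w2 = Kw1 = ((-1)·4 + 5·0; 5·4 + (-5)·0) = (-4, 20)
w3 = Kw2 = (104, -120)
Kw3 = (-704, 1120)
w3·Kw3 = 104·(-704) + (-120)·1120 = -207616; w3·w3 = 104·104 + (-120)·(-120) = 25216
λ ≈ -207616/25216 = -8.2335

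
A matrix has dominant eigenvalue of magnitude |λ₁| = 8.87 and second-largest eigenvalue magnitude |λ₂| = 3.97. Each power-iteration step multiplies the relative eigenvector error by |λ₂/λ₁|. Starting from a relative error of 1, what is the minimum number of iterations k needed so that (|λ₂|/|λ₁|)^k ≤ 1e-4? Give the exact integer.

12

|λ₂/λ₁| = 3.97/8.87 = 0.44758
Need k ≥ ln(1e-4) / ln(0.44758) = -9.2103 / -0.8039 ≈ 11.457
Smallest integer k satisfying the bound: 12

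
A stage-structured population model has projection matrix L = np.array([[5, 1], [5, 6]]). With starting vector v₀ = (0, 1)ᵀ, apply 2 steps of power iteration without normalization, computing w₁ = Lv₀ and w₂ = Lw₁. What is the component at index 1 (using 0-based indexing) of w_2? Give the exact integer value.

41

w1 = Lv₀ = (5·0 + 1·1; 5·0 + 6·1) = (1, 6)
w2 = Lw1 = (5·1 + 1·6; 5·1 + 6·6) = (11, 41)
The requested component of w2 is 41.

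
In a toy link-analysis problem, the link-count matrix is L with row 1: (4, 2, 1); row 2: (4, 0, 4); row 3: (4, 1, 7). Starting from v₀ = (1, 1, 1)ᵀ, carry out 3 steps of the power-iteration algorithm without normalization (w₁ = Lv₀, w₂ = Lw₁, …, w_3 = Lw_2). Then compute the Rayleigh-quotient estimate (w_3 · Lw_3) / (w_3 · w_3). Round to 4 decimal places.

9.3161

w1 = Lv₀ = (4·1 + 2·1 + 1·1; 4·1 + 0·1 + 4·1; 4·1 + 1·1 + 7·1) = (7, 8, 12)
w2 = Lw1 = (4·7 + 2·8 + 1·12; 4·7 + 0·8 + 4·12; 4·7 + 1·8 + 7·12) = (56, 76, 120)
w3 = Lw2 = (496, 704, 1140)
Lw3 = (4532, 6544, 10668)
w3·Lw3 = 496·4532 + 704·6544 + 1140·10668 = 19016368; w3·w3 = 496·496 + 704·704 + 1140·1140 = 2041232
λ ≈ 19016368/2041232 = 9.3161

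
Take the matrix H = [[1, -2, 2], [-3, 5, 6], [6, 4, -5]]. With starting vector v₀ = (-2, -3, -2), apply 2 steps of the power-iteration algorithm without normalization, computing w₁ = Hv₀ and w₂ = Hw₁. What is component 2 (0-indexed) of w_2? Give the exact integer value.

-14

w1 = Hv₀ = (1·(-2) + (-2)·(-3) + 2·(-2); (-3)·(-2) + 5·(-3) + 6·(-2); 6·(-2) + 4·(-3) + (-5)·(-2)) = (0, -21, -14)
w2 = Hw1 = (1·0 + (-2)·(-21) + 2·(-14); (-3)·0 + 5·(-21) + 6·(-14); 6·0 + 4·(-21) + (-5)·(-14)) = (14, -189, -14)
The requested component of w2 is -14.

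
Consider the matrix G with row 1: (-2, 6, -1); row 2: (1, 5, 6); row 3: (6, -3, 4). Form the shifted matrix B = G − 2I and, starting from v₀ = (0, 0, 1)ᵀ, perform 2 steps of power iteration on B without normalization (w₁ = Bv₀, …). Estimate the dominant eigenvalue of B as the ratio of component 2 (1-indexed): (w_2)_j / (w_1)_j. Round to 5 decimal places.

4.83333

B = G − 2I has rows (-4, 6, -1); (1, 3, 6); (6, -3, 2)
w1 = Bv₀ = ((-4)·0 + 6·0 + (-1)·1; 1·0 + 3·0 + 6·1; 6·0 + (-3)·0 + 2·1) = (-1, 6, 2)
w2 = Bw1 = ((-4)·(-1) + 6·6 + (-1)·2; 1·(-1) + 3·6 + 6·2; 6·(-1) + (-3)·6 + 2·2) = (38, 29, -20)
Ratio: 29/6 = 4.83333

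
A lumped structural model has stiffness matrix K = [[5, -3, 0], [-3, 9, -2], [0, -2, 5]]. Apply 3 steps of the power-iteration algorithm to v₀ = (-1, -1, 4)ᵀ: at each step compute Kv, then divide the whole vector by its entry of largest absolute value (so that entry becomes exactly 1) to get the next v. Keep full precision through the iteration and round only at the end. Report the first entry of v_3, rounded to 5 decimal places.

-0.35281

Kv0 = (-2.000000, -14.000000, 22.000000); divide by 22.000000 → v1 = (-0.090909, -0.636364, 1.000000)
Kv1 = (1.454545, -7.454545, 6.272727); divide by -7.454545 → v2 = (-0.195122, 1.000000, -0.841463)
Kv2 = (-3.975610, 11.268293, -6.207317); divide by 11.268293 → v3 = (-0.352814, 1.000000, -0.550866)
Requested entry of v3: 652/-1848 = -0.35281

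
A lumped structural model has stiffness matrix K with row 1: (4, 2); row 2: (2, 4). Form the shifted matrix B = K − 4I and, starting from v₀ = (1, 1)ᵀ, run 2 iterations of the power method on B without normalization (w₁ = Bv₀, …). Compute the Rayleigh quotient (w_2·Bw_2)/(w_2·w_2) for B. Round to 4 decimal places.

B = K − 4I has rows (0, 2); (2, 0)
w1 = Bv₀ = (0·1 + 2·1; 2·1 + 0·1) = (2, 2)
w2 = Bw1 = (0·2 + 2·2; 2·2 + 0·2) = (4, 4)
Bw2 = (8, 8)
w2·Bw2 = 64; w2·w2 = 32; μ ≈ 64/32 = 2.0000

2.0000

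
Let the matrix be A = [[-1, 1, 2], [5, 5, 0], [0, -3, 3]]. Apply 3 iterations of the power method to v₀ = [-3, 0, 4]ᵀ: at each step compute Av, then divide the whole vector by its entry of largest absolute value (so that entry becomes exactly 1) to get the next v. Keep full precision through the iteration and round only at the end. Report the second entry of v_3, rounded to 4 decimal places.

-0.3630

Av0 = (11.00000, -15.00000, 12.00000); divide by -15.00000 → v1 = (-0.73333, 1.00000, -0.80000)
Av1 = (0.13333, 1.33333, -5.40000); divide by -5.40000 → v2 = (-0.02469, -0.24691, 1.00000)
Av2 = (1.77778, -1.35802, 3.74074); divide by 3.74074 → v3 = (0.47525, -0.36304, 1.00000)
Requested entry of v3: -110/303 = -0.3630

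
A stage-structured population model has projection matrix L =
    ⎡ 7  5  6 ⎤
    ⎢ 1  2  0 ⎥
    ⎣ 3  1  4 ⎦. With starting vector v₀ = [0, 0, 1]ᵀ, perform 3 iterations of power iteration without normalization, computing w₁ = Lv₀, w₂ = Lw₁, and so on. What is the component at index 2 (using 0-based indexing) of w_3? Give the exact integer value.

w1 = Lv₀ = (6, 0, 4)
w2 = Lw1 = (66, 6, 34)
w3 = Lw2 = (696, 78, 340)
The requested component of w3 is 340.

340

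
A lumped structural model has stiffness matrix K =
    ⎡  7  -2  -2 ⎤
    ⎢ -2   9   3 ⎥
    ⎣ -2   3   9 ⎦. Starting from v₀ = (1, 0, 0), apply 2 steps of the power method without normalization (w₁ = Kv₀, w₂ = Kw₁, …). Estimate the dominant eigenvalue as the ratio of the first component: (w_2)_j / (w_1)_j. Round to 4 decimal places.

w1 = Kv₀ = (7·1 + (-2)·0 + (-2)·0; (-2)·1 + 9·0 + 3·0; (-2)·1 + 3·0 + 9·0) = (7, -2, -2)
w2 = Kw1 = (7·7 + (-2)·(-2) + (-2)·(-2); (-2)·7 + 9·(-2) + 3·(-2); (-2)·7 + 3·(-2) + 9·(-2)) = (57, -38, -38)
Ratio at component: 57 / 7 = 8.1429

8.1429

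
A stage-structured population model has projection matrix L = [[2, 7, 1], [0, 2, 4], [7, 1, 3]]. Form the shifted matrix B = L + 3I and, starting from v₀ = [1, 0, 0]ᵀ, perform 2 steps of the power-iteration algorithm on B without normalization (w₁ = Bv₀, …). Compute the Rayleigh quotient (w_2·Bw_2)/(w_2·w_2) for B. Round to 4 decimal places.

μ ≈ 10.5180

B = L + 3I has rows (5, 7, 1); (0, 5, 4); (7, 1, 6)
w1 = Bv₀ = (5, 0, 7)
w2 = Bw1 = (32, 28, 77)
Bw2 = (433, 448, 714)
w2·Bw2 = 81378; w2·w2 = 7737; μ ≈ 81378/7737 = 10.5180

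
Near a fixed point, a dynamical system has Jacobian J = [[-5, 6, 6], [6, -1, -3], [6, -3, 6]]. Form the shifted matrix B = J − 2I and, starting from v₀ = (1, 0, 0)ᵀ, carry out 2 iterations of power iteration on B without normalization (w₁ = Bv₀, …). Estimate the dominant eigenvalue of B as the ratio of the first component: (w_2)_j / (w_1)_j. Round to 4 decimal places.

-17.2857

B = J − 2I has rows (-7, 6, 6); (6, -3, -3); (6, -3, 4)
w1 = Bv₀ = ((-7)·1 + 6·0 + 6·0; 6·1 + (-3)·0 + (-3)·0; 6·1 + (-3)·0 + 4·0) = (-7, 6, 6)
w2 = Bw1 = ((-7)·(-7) + 6·6 + 6·6; 6·(-7) + (-3)·6 + (-3)·6; 6·(-7) + (-3)·6 + 4·6) = (121, -78, -36)
Ratio: 121/-7 = -17.2857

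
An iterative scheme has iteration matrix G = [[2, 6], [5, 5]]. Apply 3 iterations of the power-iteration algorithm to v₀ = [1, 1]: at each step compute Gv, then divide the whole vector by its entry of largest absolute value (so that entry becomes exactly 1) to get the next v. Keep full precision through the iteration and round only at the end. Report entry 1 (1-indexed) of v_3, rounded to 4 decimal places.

Gv0 = (8.00000, 10.00000); divide by 10.00000 → v1 = (0.80000, 1.00000)
Gv1 = (7.60000, 9.00000); divide by 9.00000 → v2 = (0.84444, 1.00000)
Gv2 = (7.68889, 9.22222); divide by 9.22222 → v3 = (0.83373, 1.00000)
Requested entry of v3: 692/830 = 0.8337

0.8337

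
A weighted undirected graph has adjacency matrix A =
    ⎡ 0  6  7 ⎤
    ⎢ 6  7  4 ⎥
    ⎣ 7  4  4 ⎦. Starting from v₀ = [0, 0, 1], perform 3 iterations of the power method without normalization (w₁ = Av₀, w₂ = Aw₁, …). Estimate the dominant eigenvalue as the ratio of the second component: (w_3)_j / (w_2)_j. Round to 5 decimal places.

w1 = Av₀ = (0·0 + 6·0 + 7·1; 6·0 + 7·0 + 4·1; 7·0 + 4·0 + 4·1) = (7, 4, 4)
w2 = Aw1 = (0·7 + 6·4 + 7·4; 6·7 + 7·4 + 4·4; 7·7 + 4·4 + 4·4) = (52, 86, 81)
w3 = Aw2 = (1083, 1238, 1032)
Ratio at component: 1238 / 86 = 14.39535

14.39535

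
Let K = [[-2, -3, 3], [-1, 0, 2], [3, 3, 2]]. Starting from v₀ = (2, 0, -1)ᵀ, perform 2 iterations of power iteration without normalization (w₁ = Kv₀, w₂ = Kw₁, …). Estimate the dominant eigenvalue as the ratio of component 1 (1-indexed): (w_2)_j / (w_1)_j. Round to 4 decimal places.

w1 = Kv₀ = ((-2)·2 + (-3)·0 + 3·(-1); (-1)·2 + 0·0 + 2·(-1); 3·2 + 3·0 + 2·(-1)) = (-7, -4, 4)
w2 = Kw1 = ((-2)·(-7) + (-3)·(-4) + 3·4; (-1)·(-7) + 0·(-4) + 2·4; 3·(-7) + 3·(-4) + 2·4) = (38, 15, -25)
Ratio at component: 38 / -7 = -5.4286

-5.4286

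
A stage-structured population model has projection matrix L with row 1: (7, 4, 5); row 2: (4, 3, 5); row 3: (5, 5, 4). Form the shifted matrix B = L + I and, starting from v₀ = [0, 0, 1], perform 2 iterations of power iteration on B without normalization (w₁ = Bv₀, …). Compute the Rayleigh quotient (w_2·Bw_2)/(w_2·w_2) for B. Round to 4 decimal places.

B = L + I has rows (8, 4, 5); (4, 4, 5); (5, 5, 5)
w1 = Bv₀ = (8·0 + 4·0 + 5·1; 4·0 + 4·0 + 5·1; 5·0 + 5·0 + 5·1) = (5, 5, 5)
w2 = Bw1 = (8·5 + 4·5 + 5·5; 4·5 + 4·5 + 5·5; 5·5 + 5·5 + 5·5) = (85, 65, 75)
Bw2 = (1315, 975, 1125)
w2·Bw2 = 259525; w2·w2 = 17075; μ ≈ 259525/17075 = 15.1991

μ ≈ 15.1991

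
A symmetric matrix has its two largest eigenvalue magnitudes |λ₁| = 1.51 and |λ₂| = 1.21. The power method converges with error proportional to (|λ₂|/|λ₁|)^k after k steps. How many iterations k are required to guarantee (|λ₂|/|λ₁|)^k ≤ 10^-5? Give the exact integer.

52

|λ₂/λ₁| = 1.21/1.51 = 0.80132
Need k ≥ ln(10^-5) / ln(0.80132) = -11.5129 / -0.2215 ≈ 51.980
Smallest integer k satisfying the bound: 52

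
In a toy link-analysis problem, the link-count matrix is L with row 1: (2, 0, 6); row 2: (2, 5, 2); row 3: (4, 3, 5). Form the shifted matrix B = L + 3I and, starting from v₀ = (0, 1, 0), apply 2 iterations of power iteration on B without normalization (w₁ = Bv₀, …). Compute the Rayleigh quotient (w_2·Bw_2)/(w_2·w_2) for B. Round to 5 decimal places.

B = L + 3I has rows (5, 0, 6); (2, 8, 2); (4, 3, 8)
w1 = Bv₀ = (0, 8, 3)
w2 = Bw1 = (18, 70, 48)
Bw2 = (378, 692, 666)
w2·Bw2 = 87212; w2·w2 = 7528; μ ≈ 87212/7528 = 11.58502

11.58502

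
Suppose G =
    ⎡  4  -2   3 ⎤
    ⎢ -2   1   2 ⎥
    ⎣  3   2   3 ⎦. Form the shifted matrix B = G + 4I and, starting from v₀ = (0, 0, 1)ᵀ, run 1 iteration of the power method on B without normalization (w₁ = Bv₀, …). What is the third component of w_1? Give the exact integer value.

B = G + 4I has rows (8, -2, 3); (-2, 5, 2); (3, 2, 7)
w1 = Bv₀ = (3, 2, 7)
Requested component of w1: 7

7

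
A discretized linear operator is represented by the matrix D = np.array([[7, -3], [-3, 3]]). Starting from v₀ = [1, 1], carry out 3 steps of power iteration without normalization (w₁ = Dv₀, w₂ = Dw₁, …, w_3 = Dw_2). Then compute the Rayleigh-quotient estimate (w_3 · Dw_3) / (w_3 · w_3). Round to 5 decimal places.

w1 = Dv₀ = (7·1 + (-3)·1; (-3)·1 + 3·1) = (4, 0)
w2 = Dw1 = (7·4 + (-3)·0; (-3)·4 + 3·0) = (28, -12)
w3 = Dw2 = (232, -120)
Dw3 = (1984, -1056)
w3·Dw3 = 232·1984 + (-120)·(-1056) = 587008; w3·w3 = 232·232 + (-120)·(-120) = 68224
λ ≈ 587008/68224 = 8.60413

λ ≈ 8.60413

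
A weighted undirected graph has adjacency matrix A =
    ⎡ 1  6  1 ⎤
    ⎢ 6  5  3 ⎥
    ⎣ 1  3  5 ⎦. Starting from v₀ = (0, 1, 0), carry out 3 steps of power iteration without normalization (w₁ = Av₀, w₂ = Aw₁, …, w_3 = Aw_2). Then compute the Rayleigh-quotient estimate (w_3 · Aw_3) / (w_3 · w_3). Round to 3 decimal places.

10.877

w1 = Av₀ = (1·0 + 6·1 + 1·0; 6·0 + 5·1 + 3·0; 1·0 + 3·1 + 5·0) = (6, 5, 3)
w2 = Aw1 = (1·6 + 6·5 + 1·3; 6·6 + 5·5 + 3·3; 1·6 + 3·5 + 5·3) = (39, 70, 36)
w3 = Aw2 = (495, 692, 429)
Aw3 = (5076, 7717, 4716)
w3·Aw3 = 495·5076 + 692·7717 + 429·4716 = 9875948; w3·w3 = 495·495 + 692·692 + 429·429 = 907930
λ ≈ 9875948/907930 = 10.877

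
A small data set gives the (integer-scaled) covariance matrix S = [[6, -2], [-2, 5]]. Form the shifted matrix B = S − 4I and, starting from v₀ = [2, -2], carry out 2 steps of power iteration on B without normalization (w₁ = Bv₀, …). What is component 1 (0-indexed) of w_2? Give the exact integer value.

-22

B = S − 4I has rows (2, -2); (-2, 1)
w1 = Bv₀ = (8, -6)
w2 = Bw1 = (28, -22)
Requested component of w2: -22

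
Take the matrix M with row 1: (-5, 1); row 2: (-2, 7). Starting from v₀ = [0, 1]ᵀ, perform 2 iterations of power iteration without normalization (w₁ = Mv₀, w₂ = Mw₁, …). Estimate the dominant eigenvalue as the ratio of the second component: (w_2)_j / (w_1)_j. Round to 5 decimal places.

λ ≈ 6.71429

w1 = Mv₀ = (1, 7)
w2 = Mw1 = (2, 47)
Ratio at component: 47 / 7 = 6.71429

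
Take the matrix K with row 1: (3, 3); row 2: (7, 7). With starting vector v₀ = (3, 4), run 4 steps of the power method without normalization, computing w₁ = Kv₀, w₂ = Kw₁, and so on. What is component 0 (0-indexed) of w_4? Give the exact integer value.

w1 = Kv₀ = (21, 49)
w2 = Kw1 = (210, 490)
w3 = Kw2 = (2100, 4900)
w4 = Kw3 = (21000, 49000)
The requested component of w4 is 21000.

21000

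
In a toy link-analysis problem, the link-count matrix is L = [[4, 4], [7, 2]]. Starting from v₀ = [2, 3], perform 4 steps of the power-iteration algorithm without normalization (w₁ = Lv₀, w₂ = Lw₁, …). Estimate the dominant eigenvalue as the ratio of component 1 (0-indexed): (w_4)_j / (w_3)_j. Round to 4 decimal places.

w1 = Lv₀ = (20, 20)
w2 = Lw1 = (160, 180)
w3 = Lw2 = (1360, 1480)
w4 = Lw3 = (11360, 12480)
Ratio at component: 12480 / 1480 = 8.4324

8.4324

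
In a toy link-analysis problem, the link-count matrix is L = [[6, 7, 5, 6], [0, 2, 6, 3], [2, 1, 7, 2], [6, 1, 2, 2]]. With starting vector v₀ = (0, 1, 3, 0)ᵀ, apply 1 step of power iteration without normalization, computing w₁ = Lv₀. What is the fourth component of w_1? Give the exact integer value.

7

w1 = Lv₀ = (22, 20, 22, 7)
The requested component of w1 is 7.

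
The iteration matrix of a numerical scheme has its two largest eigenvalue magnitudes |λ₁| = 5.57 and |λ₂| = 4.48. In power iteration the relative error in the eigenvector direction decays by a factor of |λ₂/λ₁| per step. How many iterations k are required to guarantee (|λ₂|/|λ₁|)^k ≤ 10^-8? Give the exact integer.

85

|λ₂/λ₁| = 4.48/5.57 = 0.80431
Need k ≥ ln(10^-8) / ln(0.80431) = -18.4207 / -0.2178 ≈ 84.587
Smallest integer k satisfying the bound: 85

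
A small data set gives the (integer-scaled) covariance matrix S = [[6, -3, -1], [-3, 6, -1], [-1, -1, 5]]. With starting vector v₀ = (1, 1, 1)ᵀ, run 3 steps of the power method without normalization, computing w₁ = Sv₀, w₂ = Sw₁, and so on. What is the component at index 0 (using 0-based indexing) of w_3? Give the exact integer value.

w1 = Sv₀ = (2, 2, 3)
w2 = Sw1 = (3, 3, 11)
w3 = Sw2 = (-2, -2, 49)
The requested component of w3 is -2.

-2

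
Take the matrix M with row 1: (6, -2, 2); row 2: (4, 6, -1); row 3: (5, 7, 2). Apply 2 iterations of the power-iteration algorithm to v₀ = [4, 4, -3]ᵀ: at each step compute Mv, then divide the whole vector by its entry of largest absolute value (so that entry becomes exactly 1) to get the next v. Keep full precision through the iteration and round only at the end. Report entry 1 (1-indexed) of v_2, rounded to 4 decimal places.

0.1333

Mv0 = (10.00000, 43.00000, 42.00000); divide by 43.00000 → v1 = (0.23256, 1.00000, 0.97674)
Mv1 = (1.34884, 5.95349, 10.11628); divide by 10.11628 → v2 = (0.13333, 0.58851, 1.00000)
Requested entry of v2: 58/435 = 0.1333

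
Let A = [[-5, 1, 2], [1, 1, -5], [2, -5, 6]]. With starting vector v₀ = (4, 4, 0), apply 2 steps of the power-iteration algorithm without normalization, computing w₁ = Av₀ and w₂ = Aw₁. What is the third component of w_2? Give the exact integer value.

-144

w1 = Av₀ = ((-5)·4 + 1·4 + 2·0; 1·4 + 1·4 + (-5)·0; 2·4 + (-5)·4 + 6·0) = (-16, 8, -12)
w2 = Aw1 = ((-5)·(-16) + 1·8 + 2·(-12); 1·(-16) + 1·8 + (-5)·(-12); 2·(-16) + (-5)·8 + 6·(-12)) = (64, 52, -144)
The requested component of w2 is -144.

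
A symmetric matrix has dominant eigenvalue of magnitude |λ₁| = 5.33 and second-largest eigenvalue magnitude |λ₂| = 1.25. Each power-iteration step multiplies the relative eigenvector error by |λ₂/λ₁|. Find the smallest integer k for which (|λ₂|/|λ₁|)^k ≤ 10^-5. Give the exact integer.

|λ₂/λ₁| = 1.25/5.33 = 0.23452
Need k ≥ ln(10^-5) / ln(0.23452) = -11.5129 / -1.4502 ≈ 7.939
Smallest integer k satisfying the bound: 8

8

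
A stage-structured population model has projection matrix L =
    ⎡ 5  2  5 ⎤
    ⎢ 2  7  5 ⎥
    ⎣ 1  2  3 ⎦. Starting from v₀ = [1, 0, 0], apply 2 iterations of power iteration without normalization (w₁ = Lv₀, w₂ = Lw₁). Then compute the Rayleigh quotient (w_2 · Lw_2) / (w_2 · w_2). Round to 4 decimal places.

λ ≈ 9.7744

w1 = Lv₀ = (5·1 + 2·0 + 5·0; 2·1 + 7·0 + 5·0; 1·1 + 2·0 + 3·0) = (5, 2, 1)
w2 = Lw1 = (5·5 + 2·2 + 5·1; 2·5 + 7·2 + 5·1; 1·5 + 2·2 + 3·1) = (34, 29, 12)
Lw2 = (288, 331, 128)
w2·Lw2 = 34·288 + 29·331 + 12·128 = 20927; w2·w2 = 34·34 + 29·29 + 12·12 = 2141
λ ≈ 20927/2141 = 9.7744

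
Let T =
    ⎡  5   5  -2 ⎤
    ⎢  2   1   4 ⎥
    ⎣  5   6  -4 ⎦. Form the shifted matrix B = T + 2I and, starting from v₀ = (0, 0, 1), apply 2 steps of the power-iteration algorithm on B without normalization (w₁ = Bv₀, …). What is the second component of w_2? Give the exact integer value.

B = T + 2I has rows (7, 5, -2); (2, 3, 4); (5, 6, -2)
w1 = Bv₀ = (-2, 4, -2)
w2 = Bw1 = (10, 0, 18)
Requested component of w2: 0

0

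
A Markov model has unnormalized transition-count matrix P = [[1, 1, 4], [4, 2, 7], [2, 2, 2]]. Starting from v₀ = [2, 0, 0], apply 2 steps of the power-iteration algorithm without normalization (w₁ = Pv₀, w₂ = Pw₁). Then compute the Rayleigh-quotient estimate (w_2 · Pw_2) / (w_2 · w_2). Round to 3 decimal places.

w1 = Pv₀ = (2, 8, 4)
w2 = Pw1 = (26, 52, 28)
Pw2 = (190, 404, 212)
w2·Pw2 = 26·190 + 52·404 + 28·212 = 31884; w2·w2 = 26·26 + 52·52 + 28·28 = 4164
λ ≈ 31884/4164 = 7.657

7.657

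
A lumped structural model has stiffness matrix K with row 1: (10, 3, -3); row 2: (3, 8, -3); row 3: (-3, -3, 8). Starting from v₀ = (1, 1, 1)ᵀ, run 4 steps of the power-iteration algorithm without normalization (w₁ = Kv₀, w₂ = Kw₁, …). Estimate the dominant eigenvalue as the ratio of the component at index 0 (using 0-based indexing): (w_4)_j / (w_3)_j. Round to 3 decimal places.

w1 = Kv₀ = (10, 8, 2)
w2 = Kw1 = (118, 88, -38)
w3 = Kw2 = (1558, 1172, -922)
w4 = Kw3 = (21862, 16816, -15566)
Ratio at component: 21862 / 1558 = 14.032

14.032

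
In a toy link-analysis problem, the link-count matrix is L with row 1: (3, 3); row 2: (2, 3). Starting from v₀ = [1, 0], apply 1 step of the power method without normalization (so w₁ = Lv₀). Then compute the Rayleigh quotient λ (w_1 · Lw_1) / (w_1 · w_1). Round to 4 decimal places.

λ ≈ 5.3077

w1 = Lv₀ = (3·1 + 3·0; 2·1 + 3·0) = (3, 2)
Lw1 = (15, 12)
w1·Lw1 = 3·15 + 2·12 = 69; w1·w1 = 3·3 + 2·2 = 13
λ ≈ 69/13 = 5.3077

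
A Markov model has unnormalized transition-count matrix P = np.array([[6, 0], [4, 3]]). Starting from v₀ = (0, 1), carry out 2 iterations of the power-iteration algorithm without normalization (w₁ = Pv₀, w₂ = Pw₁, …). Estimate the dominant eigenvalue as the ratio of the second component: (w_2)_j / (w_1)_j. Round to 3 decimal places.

w1 = Pv₀ = (6·0 + 0·1; 4·0 + 3·1) = (0, 3)
w2 = Pw1 = (6·0 + 0·3; 4·0 + 3·3) = (0, 9)
Ratio at component: 9 / 3 = 3.000

λ ≈ 3.000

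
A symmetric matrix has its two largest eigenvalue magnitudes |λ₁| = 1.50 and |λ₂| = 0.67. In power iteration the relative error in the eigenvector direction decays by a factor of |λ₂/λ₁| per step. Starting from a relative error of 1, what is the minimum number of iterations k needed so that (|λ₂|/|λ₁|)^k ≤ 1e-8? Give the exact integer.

|λ₂/λ₁| = 0.67/1.50 = 0.44667
Need k ≥ ln(1e-8) / ln(0.44667) = -18.4207 / -0.8059 ≈ 22.856
Smallest integer k satisfying the bound: 23

23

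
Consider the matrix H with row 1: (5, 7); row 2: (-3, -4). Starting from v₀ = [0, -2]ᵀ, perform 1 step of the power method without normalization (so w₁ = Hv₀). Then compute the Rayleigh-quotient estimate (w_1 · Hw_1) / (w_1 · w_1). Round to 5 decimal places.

w1 = Hv₀ = (5·0 + 7·(-2); (-3)·0 + (-4)·(-2)) = (-14, 8)
Hw1 = (-14, 10)
w1·Hw1 = (-14)·(-14) + 8·10 = 276; w1·w1 = (-14)·(-14) + 8·8 = 260
λ ≈ 276/260 = 1.06154

1.06154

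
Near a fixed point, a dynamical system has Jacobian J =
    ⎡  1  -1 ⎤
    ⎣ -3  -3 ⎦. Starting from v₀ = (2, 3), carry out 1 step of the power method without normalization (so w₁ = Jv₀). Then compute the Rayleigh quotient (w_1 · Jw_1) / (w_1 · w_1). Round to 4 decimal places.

-3.2478

w1 = Jv₀ = (1·2 + (-1)·3; (-3)·2 + (-3)·3) = (-1, -15)
Jw1 = (14, 48)
w1·Jw1 = (-1)·14 + (-15)·48 = -734; w1·w1 = (-1)·(-1) + (-15)·(-15) = 226
λ ≈ -734/226 = -3.2478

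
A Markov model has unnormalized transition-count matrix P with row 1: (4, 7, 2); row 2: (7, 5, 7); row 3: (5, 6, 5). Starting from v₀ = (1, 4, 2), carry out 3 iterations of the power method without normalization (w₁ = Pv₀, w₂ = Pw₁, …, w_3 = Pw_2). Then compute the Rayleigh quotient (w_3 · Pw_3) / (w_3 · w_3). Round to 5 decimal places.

λ ≈ 16.10789

w1 = Pv₀ = (4·1 + 7·4 + 2·2; 7·1 + 5·4 + 7·2; 5·1 + 6·4 + 5·2) = (36, 41, 39)
w2 = Pw1 = (4·36 + 7·41 + 2·39; 7·36 + 5·41 + 7·39; 5·36 + 6·41 + 5·39) = (509, 730, 621)
w3 = Pw2 = (8388, 11560, 10030)
Pw3 = (134532, 186726, 161450)
w3·Pw3 = 8388·134532 + 11560·186726 + 10030·161450 = 4906350476; w3·w3 = 8388·8388 + 11560·11560 + 10030·10030 = 304593044
λ ≈ 4906350476/304593044 = 16.10789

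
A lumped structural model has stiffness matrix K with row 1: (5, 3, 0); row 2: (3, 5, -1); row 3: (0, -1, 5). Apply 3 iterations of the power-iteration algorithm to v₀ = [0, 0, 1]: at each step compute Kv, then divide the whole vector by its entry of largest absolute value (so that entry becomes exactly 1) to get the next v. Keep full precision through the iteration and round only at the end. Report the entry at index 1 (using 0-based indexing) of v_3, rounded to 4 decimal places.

Kv0 = (0.00000, -1.00000, 5.00000); divide by 5.00000 → v1 = (0.00000, -0.20000, 1.00000)
Kv1 = (-0.60000, -2.00000, 5.20000); divide by 5.20000 → v2 = (-0.11538, -0.38462, 1.00000)
Kv2 = (-1.73077, -3.26923, 5.38462); divide by 5.38462 → v3 = (-0.32143, -0.60714, 1.00000)
Requested entry of v3: -85/140 = -0.6071

-0.6071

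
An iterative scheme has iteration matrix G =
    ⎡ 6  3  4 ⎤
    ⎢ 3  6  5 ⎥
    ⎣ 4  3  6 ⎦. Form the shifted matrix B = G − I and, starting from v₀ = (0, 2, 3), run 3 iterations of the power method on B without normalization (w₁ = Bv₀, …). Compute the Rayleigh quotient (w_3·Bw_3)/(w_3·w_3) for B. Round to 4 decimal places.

μ ≈ 12.2880

B = G − I has rows (5, 3, 4); (3, 5, 5); (4, 3, 5)
w1 = Bv₀ = (18, 25, 21)
w2 = Bw1 = (249, 284, 252)
w3 = Bw2 = (3105, 3427, 3108)
Bw3 = (38238, 41990, 38241)
w3·Bw3 = 381481748; w3·w3 = 31045018; μ ≈ 381481748/31045018 = 12.2880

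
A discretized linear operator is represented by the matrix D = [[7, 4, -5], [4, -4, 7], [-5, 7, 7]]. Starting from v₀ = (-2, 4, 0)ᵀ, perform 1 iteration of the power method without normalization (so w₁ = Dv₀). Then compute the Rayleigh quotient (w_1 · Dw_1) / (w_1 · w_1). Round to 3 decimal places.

w1 = Dv₀ = (2, -24, 38)
Dw1 = (-272, 370, 88)
w1·Dw1 = 2·(-272) + (-24)·370 + 38·88 = -6080; w1·w1 = 2·2 + (-24)·(-24) + 38·38 = 2024
λ ≈ -6080/2024 = -3.004

-3.004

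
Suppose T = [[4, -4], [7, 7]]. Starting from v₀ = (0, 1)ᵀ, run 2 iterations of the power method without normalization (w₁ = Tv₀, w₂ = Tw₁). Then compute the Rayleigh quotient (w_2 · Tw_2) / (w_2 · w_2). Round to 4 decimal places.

3.3904

w1 = Tv₀ = (-4, 7)
w2 = Tw1 = (-44, 21)
Tw2 = (-260, -161)
w2·Tw2 = (-44)·(-260) + 21·(-161) = 8059; w2·w2 = (-44)·(-44) + 21·21 = 2377
λ ≈ 8059/2377 = 3.3904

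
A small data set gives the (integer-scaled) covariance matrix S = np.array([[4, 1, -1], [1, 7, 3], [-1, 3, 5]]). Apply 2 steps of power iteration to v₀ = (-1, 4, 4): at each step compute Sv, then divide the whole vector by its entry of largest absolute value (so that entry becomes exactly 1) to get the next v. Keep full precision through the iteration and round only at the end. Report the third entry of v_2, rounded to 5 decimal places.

Sv0 = (-4.000000, 39.000000, 33.000000); divide by 39.000000 → v1 = (-0.102564, 1.000000, 0.846154)
Sv1 = (-0.256410, 9.435897, 7.333333); divide by 9.435897 → v2 = (-0.027174, 1.000000, 0.777174)
Requested entry of v2: 286/368 = 0.77717

0.77717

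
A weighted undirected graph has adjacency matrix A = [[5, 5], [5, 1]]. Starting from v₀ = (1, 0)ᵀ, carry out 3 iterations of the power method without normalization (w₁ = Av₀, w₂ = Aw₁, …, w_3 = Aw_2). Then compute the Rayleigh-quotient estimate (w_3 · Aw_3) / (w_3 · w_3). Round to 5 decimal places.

w1 = Av₀ = (5, 5)
w2 = Aw1 = (50, 30)
w3 = Aw2 = (400, 280)
Aw3 = (3400, 2280)
w3·Aw3 = 400·3400 + 280·2280 = 1998400; w3·w3 = 400·400 + 280·280 = 238400
λ ≈ 1998400/238400 = 8.38255

8.38255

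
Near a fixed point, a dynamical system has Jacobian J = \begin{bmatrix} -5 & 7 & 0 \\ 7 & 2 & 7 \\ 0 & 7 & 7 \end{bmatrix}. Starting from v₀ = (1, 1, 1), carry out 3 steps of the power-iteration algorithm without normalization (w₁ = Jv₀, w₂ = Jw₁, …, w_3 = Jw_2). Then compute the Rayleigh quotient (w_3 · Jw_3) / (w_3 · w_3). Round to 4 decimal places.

w1 = Jv₀ = ((-5)·1 + 7·1 + 0·1; 7·1 + 2·1 + 7·1; 0·1 + 7·1 + 7·1) = (2, 16, 14)
w2 = Jw1 = ((-5)·2 + 7·16 + 0·14; 7·2 + 2·16 + 7·14; 0·2 + 7·16 + 7·14) = (102, 144, 210)
w3 = Jw2 = (498, 2472, 2478)
Jw3 = (14814, 25776, 34650)
w3·Jw3 = 498·14814 + 2472·25776 + 2478·34650 = 156958344; w3·w3 = 498·498 + 2472·2472 + 2478·2478 = 12499272
λ ≈ 156958344/12499272 = 12.5574

λ ≈ 12.5574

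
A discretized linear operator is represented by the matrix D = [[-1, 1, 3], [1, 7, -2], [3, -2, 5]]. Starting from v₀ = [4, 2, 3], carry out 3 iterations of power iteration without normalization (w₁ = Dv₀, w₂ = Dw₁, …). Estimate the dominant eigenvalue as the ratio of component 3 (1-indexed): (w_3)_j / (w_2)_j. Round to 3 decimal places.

w1 = Dv₀ = ((-1)·4 + 1·2 + 3·3; 1·4 + 7·2 + (-2)·3; 3·4 + (-2)·2 + 5·3) = (7, 12, 23)
w2 = Dw1 = ((-1)·7 + 1·12 + 3·23; 1·7 + 7·12 + (-2)·23; 3·7 + (-2)·12 + 5·23) = (74, 45, 112)
w3 = Dw2 = (307, 165, 692)
Ratio at component: 692 / 112 = 6.179

6.179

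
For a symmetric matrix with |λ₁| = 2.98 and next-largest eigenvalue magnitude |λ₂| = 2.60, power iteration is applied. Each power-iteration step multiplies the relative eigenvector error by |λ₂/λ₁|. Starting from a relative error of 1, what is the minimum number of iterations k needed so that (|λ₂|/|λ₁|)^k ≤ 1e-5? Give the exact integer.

85

|λ₂/λ₁| = 2.60/2.98 = 0.87248
Need k ≥ ln(1e-5) / ln(0.87248) = -11.5129 / -0.1364 ≈ 84.398
Smallest integer k satisfying the bound: 85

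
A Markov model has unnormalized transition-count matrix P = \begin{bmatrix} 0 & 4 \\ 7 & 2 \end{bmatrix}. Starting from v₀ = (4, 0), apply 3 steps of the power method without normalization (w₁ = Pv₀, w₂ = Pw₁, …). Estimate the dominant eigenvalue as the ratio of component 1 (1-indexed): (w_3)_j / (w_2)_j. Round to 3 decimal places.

λ ≈ 2.000

w1 = Pv₀ = (0·4 + 4·0; 7·4 + 2·0) = (0, 28)
w2 = Pw1 = (0·0 + 4·28; 7·0 + 2·28) = (112, 56)
w3 = Pw2 = (224, 896)
Ratio at component: 224 / 112 = 2.000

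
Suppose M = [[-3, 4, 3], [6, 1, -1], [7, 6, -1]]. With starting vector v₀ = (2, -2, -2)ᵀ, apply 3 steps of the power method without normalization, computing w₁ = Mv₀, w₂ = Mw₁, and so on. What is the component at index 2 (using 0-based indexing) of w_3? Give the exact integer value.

240

w1 = Mv₀ = (-20, 12, 4)
w2 = Mw1 = (120, -112, -72)
w3 = Mw2 = (-1024, 680, 240)
The requested component of w3 is 240.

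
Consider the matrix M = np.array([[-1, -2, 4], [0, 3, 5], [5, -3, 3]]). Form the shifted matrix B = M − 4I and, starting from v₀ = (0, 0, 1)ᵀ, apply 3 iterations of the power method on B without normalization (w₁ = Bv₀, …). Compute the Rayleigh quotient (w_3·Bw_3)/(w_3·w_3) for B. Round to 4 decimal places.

B = M − 4I has rows (-5, -2, 4); (0, -1, 5); (5, -3, -1)
w1 = Bv₀ = ((-5)·0 + (-2)·0 + 4·1; 0·0 + (-1)·0 + 5·1; 5·0 + (-3)·0 + (-1)·1) = (4, 5, -1)
w2 = Bw1 = ((-5)·4 + (-2)·5 + 4·(-1); 0·4 + (-1)·5 + 5·(-1); 5·4 + (-3)·5 + (-1)·(-1)) = (-34, -10, 6)
w3 = Bw2 = (214, 40, -146)
Bw3 = (-1734, -770, 1096)
w3·Bw3 = -561892; w3·w3 = 68712; μ ≈ -561892/68712 = -8.1775

μ ≈ -8.1775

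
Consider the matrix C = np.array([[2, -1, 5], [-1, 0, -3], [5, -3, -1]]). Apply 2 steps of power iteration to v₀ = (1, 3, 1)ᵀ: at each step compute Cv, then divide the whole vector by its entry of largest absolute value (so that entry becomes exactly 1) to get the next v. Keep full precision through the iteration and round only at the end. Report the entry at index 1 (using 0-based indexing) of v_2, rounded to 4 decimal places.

Cv0 = (4.00000, -4.00000, -5.00000); divide by -5.00000 → v1 = (-0.80000, 0.80000, 1.00000)
Cv1 = (2.60000, -2.20000, -7.40000); divide by -7.40000 → v2 = (-0.35135, 0.29730, 1.00000)
Requested entry of v2: 11/37 = 0.2973

0.2973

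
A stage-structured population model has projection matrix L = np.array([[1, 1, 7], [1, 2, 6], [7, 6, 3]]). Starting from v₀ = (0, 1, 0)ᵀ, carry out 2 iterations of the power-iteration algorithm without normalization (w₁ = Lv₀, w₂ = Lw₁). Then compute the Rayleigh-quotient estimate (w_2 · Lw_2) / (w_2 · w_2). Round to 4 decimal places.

w1 = Lv₀ = (1, 2, 6)
w2 = Lw1 = (45, 41, 37)
Lw2 = (345, 349, 672)
w2·Lw2 = 45·345 + 41·349 + 37·672 = 54698; w2·w2 = 45·45 + 41·41 + 37·37 = 5075
λ ≈ 54698/5075 = 10.7779

λ ≈ 10.7779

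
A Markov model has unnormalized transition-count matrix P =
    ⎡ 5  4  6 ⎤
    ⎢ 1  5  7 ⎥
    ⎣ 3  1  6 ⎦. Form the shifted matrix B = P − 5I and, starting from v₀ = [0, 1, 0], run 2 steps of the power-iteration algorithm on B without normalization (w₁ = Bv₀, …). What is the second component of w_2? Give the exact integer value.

11

B = P − 5I has rows (0, 4, 6); (1, 0, 7); (3, 1, 1)
w1 = Bv₀ = (4, 0, 1)
w2 = Bw1 = (6, 11, 13)
Requested component of w2: 11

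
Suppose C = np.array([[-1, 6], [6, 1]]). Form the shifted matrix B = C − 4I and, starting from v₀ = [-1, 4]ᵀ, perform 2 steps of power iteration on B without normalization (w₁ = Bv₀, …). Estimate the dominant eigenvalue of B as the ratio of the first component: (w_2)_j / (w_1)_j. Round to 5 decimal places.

B = C − 4I has rows (-5, 6); (6, -3)
w1 = Bv₀ = ((-5)·(-1) + 6·4; 6·(-1) + (-3)·4) = (29, -18)
w2 = Bw1 = ((-5)·29 + 6·(-18); 6·29 + (-3)·(-18)) = (-253, 228)
Ratio: -253/29 = -8.72414

-8.72414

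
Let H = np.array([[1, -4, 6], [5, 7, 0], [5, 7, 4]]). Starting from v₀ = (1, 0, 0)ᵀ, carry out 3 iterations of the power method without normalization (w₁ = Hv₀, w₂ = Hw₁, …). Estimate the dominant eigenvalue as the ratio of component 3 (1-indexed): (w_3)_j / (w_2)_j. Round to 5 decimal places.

λ ≈ 9.58333

w1 = Hv₀ = (1, 5, 5)
w2 = Hw1 = (11, 40, 60)
w3 = Hw2 = (211, 335, 575)
Ratio at component: 575 / 60 = 9.58333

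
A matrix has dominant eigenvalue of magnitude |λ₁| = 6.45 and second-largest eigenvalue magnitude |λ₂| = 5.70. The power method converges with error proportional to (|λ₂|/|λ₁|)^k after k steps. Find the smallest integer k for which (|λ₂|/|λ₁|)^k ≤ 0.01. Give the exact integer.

|λ₂/λ₁| = 5.70/6.45 = 0.88372
Need k ≥ ln(0.01) / ln(0.88372) = -4.6052 / -0.1236 ≈ 37.254
Smallest integer k satisfying the bound: 38

38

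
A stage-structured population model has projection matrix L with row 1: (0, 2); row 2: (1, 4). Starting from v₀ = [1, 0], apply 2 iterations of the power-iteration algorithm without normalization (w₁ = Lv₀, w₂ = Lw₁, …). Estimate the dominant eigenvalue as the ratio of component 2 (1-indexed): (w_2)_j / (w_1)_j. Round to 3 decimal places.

w1 = Lv₀ = (0·1 + 2·0; 1·1 + 4·0) = (0, 1)
w2 = Lw1 = (0·0 + 2·1; 1·0 + 4·1) = (2, 4)
Ratio at component: 4 / 1 = 4.000

4.000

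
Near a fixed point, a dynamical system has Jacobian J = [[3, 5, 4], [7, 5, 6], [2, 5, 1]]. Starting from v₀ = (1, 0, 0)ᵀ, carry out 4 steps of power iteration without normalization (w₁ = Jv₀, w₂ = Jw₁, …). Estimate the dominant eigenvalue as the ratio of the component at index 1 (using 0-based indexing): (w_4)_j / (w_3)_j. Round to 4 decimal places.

12.8981

w1 = Jv₀ = (3·1 + 5·0 + 4·0; 7·1 + 5·0 + 6·0; 2·1 + 5·0 + 1·0) = (3, 7, 2)
w2 = Jw1 = (3·3 + 5·7 + 4·2; 7·3 + 5·7 + 6·2; 2·3 + 5·7 + 1·2) = (52, 68, 43)
w3 = Jw2 = (668, 962, 487)
w4 = Jw3 = (8762, 12408, 6633)
Ratio at component: 12408 / 962 = 12.8981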